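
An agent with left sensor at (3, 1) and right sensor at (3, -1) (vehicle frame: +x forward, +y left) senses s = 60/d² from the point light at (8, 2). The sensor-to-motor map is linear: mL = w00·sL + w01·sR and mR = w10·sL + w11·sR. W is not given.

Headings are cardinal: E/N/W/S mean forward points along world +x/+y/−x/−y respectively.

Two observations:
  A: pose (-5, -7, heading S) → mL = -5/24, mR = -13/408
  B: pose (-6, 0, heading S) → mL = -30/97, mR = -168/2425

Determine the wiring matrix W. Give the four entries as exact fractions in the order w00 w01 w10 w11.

-1 0 -1 1

obs A: pose=(-5,-7,S) → sL=5/24, sR=3/17, mL=-5/24, mR=-13/408
obs B: pose=(-6,0,S) → sL=30/97, sR=6/25, mL=-30/97, mR=-168/2425
sensor matrix S = [[5/24, 3/17], [30/97, 6/25]]; det S = -151/32980
solve [mL_A; mL_B] = S·[w00; w01] and [mR_A; mR_B] = S·[w10; w11]:
  w00 = -1, w01 = 0, w10 = -1, w11 = 1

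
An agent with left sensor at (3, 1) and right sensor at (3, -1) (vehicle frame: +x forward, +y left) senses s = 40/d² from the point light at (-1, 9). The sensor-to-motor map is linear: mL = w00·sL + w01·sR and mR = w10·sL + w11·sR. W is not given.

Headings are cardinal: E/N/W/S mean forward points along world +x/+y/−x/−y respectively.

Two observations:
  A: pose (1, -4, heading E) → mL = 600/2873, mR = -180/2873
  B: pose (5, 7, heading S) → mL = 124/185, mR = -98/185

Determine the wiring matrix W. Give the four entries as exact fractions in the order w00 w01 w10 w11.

obs A: pose=(1,-4,E) → sL=40/169, sR=40/221, mL=600/2873, mR=-180/2873
obs B: pose=(5,7,S) → sL=20/37, sR=4/5, mL=124/185, mR=-98/185
sensor matrix S = [[40/169, 40/221], [20/37, 4/5]]; det S = 9728/106301
solve [mL_A; mL_B] = S·[w00; w01] and [mR_A; mR_B] = S·[w10; w11]:
  w00 = 1/2, w01 = 1/2, w10 = 1/2, w11 = -1

1/2 1/2 1/2 -1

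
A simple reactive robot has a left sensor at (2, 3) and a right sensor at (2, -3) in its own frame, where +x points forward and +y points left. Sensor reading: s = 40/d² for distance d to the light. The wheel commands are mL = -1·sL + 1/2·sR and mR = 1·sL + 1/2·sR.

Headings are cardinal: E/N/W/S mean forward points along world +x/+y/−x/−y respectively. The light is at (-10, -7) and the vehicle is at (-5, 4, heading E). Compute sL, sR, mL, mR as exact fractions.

left sensor world pos  = (-3, 7); dL² = 245
right sensor world pos = (-3, 1); dR² = 113
sL = 40/245 = 8/49
sR = 40/113 = 40/113
mL = -1·sL + 1/2·sR = 76/5537
mR = 1·sL + 1/2·sR = 1884/5537

8/49 40/113 76/5537 1884/5537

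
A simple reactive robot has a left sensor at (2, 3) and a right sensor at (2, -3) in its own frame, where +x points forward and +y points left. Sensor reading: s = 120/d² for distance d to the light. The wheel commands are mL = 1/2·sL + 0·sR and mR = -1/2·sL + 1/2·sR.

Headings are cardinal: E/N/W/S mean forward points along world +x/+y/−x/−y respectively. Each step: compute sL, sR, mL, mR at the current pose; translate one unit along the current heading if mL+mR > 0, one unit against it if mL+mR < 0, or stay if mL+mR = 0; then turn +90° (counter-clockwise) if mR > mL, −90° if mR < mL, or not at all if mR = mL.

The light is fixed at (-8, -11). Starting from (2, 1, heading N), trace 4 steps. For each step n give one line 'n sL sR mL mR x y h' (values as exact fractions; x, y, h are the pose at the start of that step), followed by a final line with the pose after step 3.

n=0: pose=(2,1,N); sL=24/49, sR=24/73; mL=12/49, mR=-288/3577; mL+mR=12/73 → advance +1; mR−mL=-1164/3577 → turn -1·90°
n=1: pose=(2,2,E); sL=3/10, sR=30/61; mL=3/20, mR=117/1220; mL+mR=15/61 → advance +1; mR−mL=-33/610 → turn -1·90°
n=2: pose=(3,2,S); sL=120/317, sR=24/37; mL=60/317, mR=1584/11729; mL+mR=12/37 → advance +1; mR−mL=-636/11729 → turn -1·90°
n=3: pose=(3,1,W); sL=20/27, sR=20/51; mL=10/27, mR=-80/459; mL+mR=10/51 → advance +1; mR−mL=-250/459 → turn -1·90°

0 24/49 24/73 12/49 -288/3577 2 1 N
1 3/10 30/61 3/20 117/1220 2 2 E
2 120/317 24/37 60/317 1584/11729 3 2 S
3 20/27 20/51 10/27 -80/459 3 1 W
final 2 1 N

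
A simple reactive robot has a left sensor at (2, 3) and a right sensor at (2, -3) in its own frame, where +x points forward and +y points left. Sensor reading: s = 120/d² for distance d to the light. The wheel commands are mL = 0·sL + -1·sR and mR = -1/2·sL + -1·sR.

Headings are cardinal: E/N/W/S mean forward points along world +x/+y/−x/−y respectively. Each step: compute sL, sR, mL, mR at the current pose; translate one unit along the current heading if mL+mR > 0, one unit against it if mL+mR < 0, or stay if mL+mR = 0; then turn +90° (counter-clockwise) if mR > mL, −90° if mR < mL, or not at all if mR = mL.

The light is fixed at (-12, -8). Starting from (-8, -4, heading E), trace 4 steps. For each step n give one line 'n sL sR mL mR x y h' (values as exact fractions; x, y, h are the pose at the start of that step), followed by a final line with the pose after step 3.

0 24/17 120/37 -120/37 -2484/629 -8 -4 E
1 3 30 -30 -63/2 -9 -4 S
2 24 24/13 -24/13 -180/13 -9 -3 W
3 12/5 60/49 -60/49 -594/245 -8 -3 N
final -8 -4 E

n=0: pose=(-8,-4,E); sL=24/17, sR=120/37; mL=-120/37, mR=-2484/629; mL+mR=-4524/629 → advance -1; mR−mL=-12/17 → turn -1·90°
n=1: pose=(-9,-4,S); sL=3, sR=30; mL=-30, mR=-63/2; mL+mR=-123/2 → advance -1; mR−mL=-3/2 → turn -1·90°
n=2: pose=(-9,-3,W); sL=24, sR=24/13; mL=-24/13, mR=-180/13; mL+mR=-204/13 → advance -1; mR−mL=-12 → turn -1·90°
n=3: pose=(-8,-3,N); sL=12/5, sR=60/49; mL=-60/49, mR=-594/245; mL+mR=-894/245 → advance -1; mR−mL=-6/5 → turn -1·90°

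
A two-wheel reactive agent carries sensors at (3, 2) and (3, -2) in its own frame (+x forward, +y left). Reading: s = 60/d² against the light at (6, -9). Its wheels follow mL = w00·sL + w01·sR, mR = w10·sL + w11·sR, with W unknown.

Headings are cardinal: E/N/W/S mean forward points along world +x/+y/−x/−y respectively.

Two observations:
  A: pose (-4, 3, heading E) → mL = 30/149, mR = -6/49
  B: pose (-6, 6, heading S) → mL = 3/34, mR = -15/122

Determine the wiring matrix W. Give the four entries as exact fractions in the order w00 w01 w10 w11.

obs A: pose=(-4,3,E) → sL=12/49, sR=60/149, mL=30/149, mR=-6/49
obs B: pose=(-6,6,S) → sL=15/61, sR=3/17, mL=3/34, mR=-15/122
sensor matrix S = [[12/49, 60/149], [15/61, 3/17]]; det S = -422496/7571137
solve [mL_A; mL_B] = S·[w00; w01] and [mR_A; mR_B] = S·[w10; w11]:
  w00 = 0, w01 = 1/2, w10 = -1/2, w11 = 0

0 1/2 -1/2 0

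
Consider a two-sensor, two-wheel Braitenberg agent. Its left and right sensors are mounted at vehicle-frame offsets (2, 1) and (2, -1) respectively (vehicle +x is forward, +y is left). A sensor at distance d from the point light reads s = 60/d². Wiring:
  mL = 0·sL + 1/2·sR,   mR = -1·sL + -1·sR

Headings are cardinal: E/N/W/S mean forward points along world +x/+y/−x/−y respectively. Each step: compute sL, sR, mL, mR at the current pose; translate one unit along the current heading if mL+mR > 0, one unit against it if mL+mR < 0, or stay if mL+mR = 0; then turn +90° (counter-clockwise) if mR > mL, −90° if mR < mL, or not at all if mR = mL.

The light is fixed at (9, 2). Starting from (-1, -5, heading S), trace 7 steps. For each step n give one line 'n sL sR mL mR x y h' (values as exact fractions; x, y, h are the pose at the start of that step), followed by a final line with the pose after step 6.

n=0: pose=(-1,-5,S); sL=10/27, sR=30/101; mL=15/101, mR=-1820/2727; mL+mR=-1415/2727 → advance -1; mR−mL=-2225/2727 → turn -1·90°
n=1: pose=(-1,-4,W); sL=60/193, sR=60/169; mL=30/169, mR=-21720/32617; mL+mR=-15930/32617 → advance -1; mR−mL=-27510/32617 → turn -1·90°
n=2: pose=(0,-4,N); sL=15/29, sR=3/4; mL=3/8, mR=-147/116; mL+mR=-207/232 → advance -1; mR−mL=-381/232 → turn -1·90°
n=3: pose=(0,-5,E); sL=12/17, sR=60/113; mL=30/113, mR=-2376/1921; mL+mR=-1866/1921 → advance -1; mR−mL=-2886/1921 → turn -1·90°
n=4: pose=(-1,-5,S); sL=10/27, sR=30/101; mL=15/101, mR=-1820/2727; mL+mR=-1415/2727 → advance -1; mR−mL=-2225/2727 → turn -1·90°
n=5: pose=(-1,-4,W); sL=60/193, sR=60/169; mL=30/169, mR=-21720/32617; mL+mR=-15930/32617 → advance -1; mR−mL=-27510/32617 → turn -1·90°
n=6: pose=(0,-4,N); sL=15/29, sR=3/4; mL=3/8, mR=-147/116; mL+mR=-207/232 → advance -1; mR−mL=-381/232 → turn -1·90°

0 10/27 30/101 15/101 -1820/2727 -1 -5 S
1 60/193 60/169 30/169 -21720/32617 -1 -4 W
2 15/29 3/4 3/8 -147/116 0 -4 N
3 12/17 60/113 30/113 -2376/1921 0 -5 E
4 10/27 30/101 15/101 -1820/2727 -1 -5 S
5 60/193 60/169 30/169 -21720/32617 -1 -4 W
6 15/29 3/4 3/8 -147/116 0 -4 N
final 0 -5 E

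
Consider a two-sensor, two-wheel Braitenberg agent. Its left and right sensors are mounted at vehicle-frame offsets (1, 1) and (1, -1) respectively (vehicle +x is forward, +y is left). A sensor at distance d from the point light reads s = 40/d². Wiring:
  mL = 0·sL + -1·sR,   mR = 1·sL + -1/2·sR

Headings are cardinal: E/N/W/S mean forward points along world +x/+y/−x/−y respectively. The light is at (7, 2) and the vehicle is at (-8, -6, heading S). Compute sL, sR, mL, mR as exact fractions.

left sensor world pos  = (-7, -7); dL² = 277
right sensor world pos = (-9, -7); dR² = 337
sL = 40/277 = 40/277
sR = 40/337 = 40/337
mL = 0·sL + -1·sR = -40/337
mR = 1·sL + -1/2·sR = 7940/93349

40/277 40/337 -40/337 7940/93349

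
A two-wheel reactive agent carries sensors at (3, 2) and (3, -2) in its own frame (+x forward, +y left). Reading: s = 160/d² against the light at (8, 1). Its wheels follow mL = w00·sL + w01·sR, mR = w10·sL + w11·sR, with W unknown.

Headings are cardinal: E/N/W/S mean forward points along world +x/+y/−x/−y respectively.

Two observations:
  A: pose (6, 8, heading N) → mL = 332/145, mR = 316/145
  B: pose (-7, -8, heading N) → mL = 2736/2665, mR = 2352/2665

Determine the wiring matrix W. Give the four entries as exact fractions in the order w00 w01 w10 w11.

1/2 1 1 1/2

obs A: pose=(6,8,N) → sL=40/29, sR=8/5, mL=332/145, mR=316/145
obs B: pose=(-7,-8,N) → sL=32/65, sR=32/41, mL=2736/2665, mR=2352/2665
sensor matrix S = [[40/29, 8/5], [32/65, 32/41]]; det S = 111616/386425
solve [mL_A; mL_B] = S·[w00; w01] and [mR_A; mR_B] = S·[w10; w11]:
  w00 = 1/2, w01 = 1, w10 = 1, w11 = 1/2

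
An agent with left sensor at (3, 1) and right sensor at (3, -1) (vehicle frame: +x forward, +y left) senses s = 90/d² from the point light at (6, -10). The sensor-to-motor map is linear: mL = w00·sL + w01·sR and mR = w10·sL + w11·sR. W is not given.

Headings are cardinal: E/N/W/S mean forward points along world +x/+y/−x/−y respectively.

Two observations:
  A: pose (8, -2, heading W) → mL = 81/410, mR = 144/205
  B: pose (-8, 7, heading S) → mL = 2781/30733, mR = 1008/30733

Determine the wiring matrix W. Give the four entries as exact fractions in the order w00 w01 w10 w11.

-1/2 1 1 -1

obs A: pose=(8,-2,W) → sL=9/5, sR=45/41, mL=81/410, mR=144/205
obs B: pose=(-8,7,S) → sL=18/73, sR=90/421, mL=2781/30733, mR=1008/30733
sensor matrix S = [[9/5, 45/41], [18/73, 90/421]]; det S = 143856/1260053
solve [mL_A; mL_B] = S·[w00; w01] and [mR_A; mR_B] = S·[w10; w11]:
  w00 = -1/2, w01 = 1, w10 = 1, w11 = -1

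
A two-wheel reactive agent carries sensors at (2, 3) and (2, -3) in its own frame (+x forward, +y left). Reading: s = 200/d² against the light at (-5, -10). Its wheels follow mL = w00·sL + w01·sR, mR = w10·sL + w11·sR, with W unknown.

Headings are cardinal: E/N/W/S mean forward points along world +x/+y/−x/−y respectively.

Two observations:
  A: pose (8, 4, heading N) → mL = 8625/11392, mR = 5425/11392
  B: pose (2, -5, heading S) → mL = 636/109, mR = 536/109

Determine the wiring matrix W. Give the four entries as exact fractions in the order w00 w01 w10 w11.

1 1/2 1/2 1/2

obs A: pose=(8,4,N) → sL=50/89, sR=25/64, mL=8625/11392, mR=5425/11392
obs B: pose=(2,-5,S) → sL=200/109, sR=8, mL=636/109, mR=536/109
sensor matrix S = [[50/89, 25/64], [200/109, 8]]; det S = 293175/77608
solve [mL_A; mL_B] = S·[w00; w01] and [mR_A; mR_B] = S·[w10; w11]:
  w00 = 1, w01 = 1/2, w10 = 1/2, w11 = 1/2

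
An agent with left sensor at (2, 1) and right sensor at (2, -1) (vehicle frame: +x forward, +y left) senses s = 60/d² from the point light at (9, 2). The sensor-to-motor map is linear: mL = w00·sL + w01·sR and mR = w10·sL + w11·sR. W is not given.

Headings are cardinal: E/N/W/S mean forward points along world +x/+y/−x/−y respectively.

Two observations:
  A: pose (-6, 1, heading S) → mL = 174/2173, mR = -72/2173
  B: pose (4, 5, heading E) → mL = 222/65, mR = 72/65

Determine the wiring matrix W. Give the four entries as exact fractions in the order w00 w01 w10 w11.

obs A: pose=(-6,1,S) → sL=12/41, sR=12/53, mL=174/2173, mR=-72/2173
obs B: pose=(4,5,E) → sL=12/5, sR=60/13, mL=222/65, mR=72/65
sensor matrix S = [[12/41, 12/53], [12/5, 60/13]]; det S = 114048/141245
solve [mL_A; mL_B] = S·[w00; w01] and [mR_A; mR_B] = S·[w10; w11]:
  w00 = -1/2, w01 = 1, w10 = -1/2, w11 = 1/2

-1/2 1 -1/2 1/2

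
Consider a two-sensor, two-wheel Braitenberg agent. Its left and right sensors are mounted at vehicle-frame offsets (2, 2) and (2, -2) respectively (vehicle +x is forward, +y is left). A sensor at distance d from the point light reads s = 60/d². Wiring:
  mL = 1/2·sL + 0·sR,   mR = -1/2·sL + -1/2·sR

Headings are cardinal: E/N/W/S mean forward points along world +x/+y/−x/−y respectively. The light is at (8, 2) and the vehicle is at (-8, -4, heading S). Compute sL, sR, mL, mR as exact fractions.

left sensor world pos  = (-6, -6); dL² = 260
right sensor world pos = (-10, -6); dR² = 388
sL = 60/260 = 3/13
sR = 60/388 = 15/97
mL = 1/2·sL + 0·sR = 3/26
mR = -1/2·sL + -1/2·sR = -243/1261

3/13 15/97 3/26 -243/1261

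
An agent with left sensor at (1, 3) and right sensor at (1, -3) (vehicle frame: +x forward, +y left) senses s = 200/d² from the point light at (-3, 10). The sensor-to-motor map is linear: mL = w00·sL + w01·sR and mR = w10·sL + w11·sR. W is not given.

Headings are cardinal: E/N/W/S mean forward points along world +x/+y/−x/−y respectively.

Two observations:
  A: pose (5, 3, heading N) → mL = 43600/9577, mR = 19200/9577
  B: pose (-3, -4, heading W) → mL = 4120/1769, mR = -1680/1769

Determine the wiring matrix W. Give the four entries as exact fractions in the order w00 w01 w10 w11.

1 1 1 -1

obs A: pose=(5,3,N) → sL=200/61, sR=200/157, mL=43600/9577, mR=19200/9577
obs B: pose=(-3,-4,W) → sL=20/29, sR=100/61, mL=4120/1769, mR=-1680/1769
sensor matrix S = [[200/61, 200/157], [20/29, 100/61]]; det S = 76176000/16941713
solve [mL_A; mL_B] = S·[w00; w01] and [mR_A; mR_B] = S·[w10; w11]:
  w00 = 1, w01 = 1, w10 = 1, w11 = -1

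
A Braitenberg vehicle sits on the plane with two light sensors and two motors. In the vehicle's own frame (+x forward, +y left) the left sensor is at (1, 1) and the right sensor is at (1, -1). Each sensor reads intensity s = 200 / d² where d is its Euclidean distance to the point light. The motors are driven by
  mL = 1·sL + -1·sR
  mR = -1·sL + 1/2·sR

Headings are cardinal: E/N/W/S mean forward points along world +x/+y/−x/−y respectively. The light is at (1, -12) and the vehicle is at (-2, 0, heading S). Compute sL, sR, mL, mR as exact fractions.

left sensor world pos  = (-1, -1); dL² = 125
right sensor world pos = (-3, -1); dR² = 137
sL = 200/125 = 8/5
sR = 200/137 = 200/137
mL = 1·sL + -1·sR = 96/685
mR = -1·sL + 1/2·sR = -596/685

8/5 200/137 96/685 -596/685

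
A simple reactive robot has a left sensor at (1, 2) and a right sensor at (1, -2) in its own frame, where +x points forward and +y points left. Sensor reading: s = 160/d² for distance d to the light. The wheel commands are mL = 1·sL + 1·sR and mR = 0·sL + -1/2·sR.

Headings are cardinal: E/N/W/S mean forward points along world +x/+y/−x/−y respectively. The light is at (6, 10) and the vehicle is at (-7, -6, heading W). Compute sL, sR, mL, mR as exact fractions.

4/13 20/49 456/637 -10/49

left sensor world pos  = (-8, -8); dL² = 520
right sensor world pos = (-8, -4); dR² = 392
sL = 160/520 = 4/13
sR = 160/392 = 20/49
mL = 1·sL + 1·sR = 456/637
mR = 0·sL + -1/2·sR = -10/49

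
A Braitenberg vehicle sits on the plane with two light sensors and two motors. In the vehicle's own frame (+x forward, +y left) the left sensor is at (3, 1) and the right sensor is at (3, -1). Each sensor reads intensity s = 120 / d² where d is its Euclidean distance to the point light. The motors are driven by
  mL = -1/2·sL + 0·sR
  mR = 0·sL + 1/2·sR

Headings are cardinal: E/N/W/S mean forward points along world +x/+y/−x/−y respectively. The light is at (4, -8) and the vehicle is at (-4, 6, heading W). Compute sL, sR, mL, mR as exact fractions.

12/29 60/173 -6/29 30/173

left sensor world pos  = (-7, 5); dL² = 290
right sensor world pos = (-7, 7); dR² = 346
sL = 120/290 = 12/29
sR = 120/346 = 60/173
mL = -1/2·sL + 0·sR = -6/29
mR = 0·sL + 1/2·sR = 30/173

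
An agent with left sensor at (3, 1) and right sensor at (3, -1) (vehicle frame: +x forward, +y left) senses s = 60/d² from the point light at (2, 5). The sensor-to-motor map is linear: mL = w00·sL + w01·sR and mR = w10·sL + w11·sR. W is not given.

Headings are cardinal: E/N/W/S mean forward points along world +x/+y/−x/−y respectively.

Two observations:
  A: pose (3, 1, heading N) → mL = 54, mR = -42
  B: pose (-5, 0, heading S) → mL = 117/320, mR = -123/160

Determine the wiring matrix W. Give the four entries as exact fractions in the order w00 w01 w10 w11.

obs A: pose=(3,1,N) → sL=60, sR=12, mL=54, mR=-42
obs B: pose=(-5,0,S) → sL=3/5, sR=15/32, mL=117/320, mR=-123/160
sensor matrix S = [[60, 12], [3/5, 15/32]]; det S = 837/40
solve [mL_A; mL_B] = S·[w00; w01] and [mR_A; mR_B] = S·[w10; w11]:
  w00 = 1, w01 = -1/2, w10 = -1/2, w11 = -1

1 -1/2 -1/2 -1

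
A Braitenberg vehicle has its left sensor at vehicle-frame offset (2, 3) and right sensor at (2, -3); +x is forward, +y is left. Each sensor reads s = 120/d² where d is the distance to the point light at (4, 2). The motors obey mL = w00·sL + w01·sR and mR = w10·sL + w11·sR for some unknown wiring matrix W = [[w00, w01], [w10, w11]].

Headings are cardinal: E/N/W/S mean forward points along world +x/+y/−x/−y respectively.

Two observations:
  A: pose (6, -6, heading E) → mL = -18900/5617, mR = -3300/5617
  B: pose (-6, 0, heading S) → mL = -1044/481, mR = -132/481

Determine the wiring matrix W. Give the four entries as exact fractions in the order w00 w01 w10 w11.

-1 -1/2 -1/2 1

obs A: pose=(6,-6,E) → sL=120/41, sR=120/137, mL=-18900/5617, mR=-3300/5617
obs B: pose=(-6,0,S) → sL=24/13, sR=24/37, mL=-1044/481, mR=-132/481
sensor matrix S = [[120/41, 120/137], [24/13, 24/37]]; det S = 760320/2701777
solve [mL_A; mL_B] = S·[w00; w01] and [mR_A; mR_B] = S·[w10; w11]:
  w00 = -1, w01 = -1/2, w10 = -1/2, w11 = 1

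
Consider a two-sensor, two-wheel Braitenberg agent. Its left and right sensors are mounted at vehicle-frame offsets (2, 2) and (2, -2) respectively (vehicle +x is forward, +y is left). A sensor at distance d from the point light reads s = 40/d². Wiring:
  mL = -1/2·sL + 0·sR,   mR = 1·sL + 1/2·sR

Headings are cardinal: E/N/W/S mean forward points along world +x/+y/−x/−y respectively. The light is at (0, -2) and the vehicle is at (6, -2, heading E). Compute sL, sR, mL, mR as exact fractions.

10/17 10/17 -5/17 15/17

left sensor world pos  = (8, 0); dL² = 68
right sensor world pos = (8, -4); dR² = 68
sL = 40/68 = 10/17
sR = 40/68 = 10/17
mL = -1/2·sL + 0·sR = -5/17
mR = 1·sL + 1/2·sR = 15/17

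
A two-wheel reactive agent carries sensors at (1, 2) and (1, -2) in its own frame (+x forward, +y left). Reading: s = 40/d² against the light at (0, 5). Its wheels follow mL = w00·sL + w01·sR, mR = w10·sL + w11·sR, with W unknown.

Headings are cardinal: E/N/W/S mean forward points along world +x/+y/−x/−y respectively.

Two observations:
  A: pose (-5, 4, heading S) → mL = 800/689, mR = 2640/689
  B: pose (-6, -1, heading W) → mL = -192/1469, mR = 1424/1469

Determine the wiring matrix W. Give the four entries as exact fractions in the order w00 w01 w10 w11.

1/2 -1/2 1 1

obs A: pose=(-5,4,S) → sL=40/13, sR=40/53, mL=800/689, mR=2640/689
obs B: pose=(-6,-1,W) → sL=40/113, sR=8/13, mL=-192/1469, mR=1424/1469
sensor matrix S = [[40/13, 40/53], [40/113, 8/13]]; det S = 1646080/1012141
solve [mL_A; mL_B] = S·[w00; w01] and [mR_A; mR_B] = S·[w10; w11]:
  w00 = 1/2, w01 = -1/2, w10 = 1, w11 = 1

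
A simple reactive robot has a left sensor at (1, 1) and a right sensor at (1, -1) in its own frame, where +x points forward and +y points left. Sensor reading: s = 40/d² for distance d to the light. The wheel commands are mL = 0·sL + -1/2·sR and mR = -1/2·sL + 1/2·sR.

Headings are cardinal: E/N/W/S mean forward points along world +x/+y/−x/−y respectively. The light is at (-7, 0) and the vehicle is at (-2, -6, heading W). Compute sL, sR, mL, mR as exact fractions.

left sensor world pos  = (-3, -7); dL² = 65
right sensor world pos = (-3, -5); dR² = 41
sL = 40/65 = 8/13
sR = 40/41 = 40/41
mL = 0·sL + -1/2·sR = -20/41
mR = -1/2·sL + 1/2·sR = 96/533

8/13 40/41 -20/41 96/533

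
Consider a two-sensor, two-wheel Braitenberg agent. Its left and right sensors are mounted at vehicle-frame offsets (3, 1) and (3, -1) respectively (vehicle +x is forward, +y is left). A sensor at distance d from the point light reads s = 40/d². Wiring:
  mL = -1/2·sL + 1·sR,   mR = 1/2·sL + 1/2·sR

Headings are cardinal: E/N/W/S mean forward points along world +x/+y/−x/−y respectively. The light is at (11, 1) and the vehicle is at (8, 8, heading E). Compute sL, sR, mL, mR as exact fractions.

5/8 10/9 115/144 125/144

left sensor world pos  = (11, 9); dL² = 64
right sensor world pos = (11, 7); dR² = 36
sL = 40/64 = 5/8
sR = 40/36 = 10/9
mL = -1/2·sL + 1·sR = 115/144
mR = 1/2·sL + 1/2·sR = 125/144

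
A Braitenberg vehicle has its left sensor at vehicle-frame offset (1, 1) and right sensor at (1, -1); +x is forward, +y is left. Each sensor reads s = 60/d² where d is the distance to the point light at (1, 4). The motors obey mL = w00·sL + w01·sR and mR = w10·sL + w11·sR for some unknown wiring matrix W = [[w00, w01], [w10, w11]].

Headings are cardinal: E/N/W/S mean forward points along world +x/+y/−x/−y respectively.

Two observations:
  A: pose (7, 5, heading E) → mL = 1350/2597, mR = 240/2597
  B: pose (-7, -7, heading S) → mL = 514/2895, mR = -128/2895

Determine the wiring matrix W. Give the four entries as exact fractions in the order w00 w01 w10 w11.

1 -1/2 -1 1

obs A: pose=(7,5,E) → sL=60/53, sR=60/49, mL=1350/2597, mR=240/2597
obs B: pose=(-7,-7,S) → sL=60/193, sR=4/15, mL=514/2895, mR=-128/2895
sensor matrix S = [[60/53, 60/49], [60/193, 4/15]]; det S = -39488/501221
solve [mL_A; mL_B] = S·[w00; w01] and [mR_A; mR_B] = S·[w10; w11]:
  w00 = 1, w01 = -1/2, w10 = -1, w11 = 1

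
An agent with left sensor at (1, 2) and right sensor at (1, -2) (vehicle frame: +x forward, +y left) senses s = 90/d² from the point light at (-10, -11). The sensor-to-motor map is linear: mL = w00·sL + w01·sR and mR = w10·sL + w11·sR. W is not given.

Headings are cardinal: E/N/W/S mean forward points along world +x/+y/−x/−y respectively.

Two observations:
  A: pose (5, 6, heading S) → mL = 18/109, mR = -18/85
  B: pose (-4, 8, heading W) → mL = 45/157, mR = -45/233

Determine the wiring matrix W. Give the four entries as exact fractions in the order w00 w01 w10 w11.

obs A: pose=(5,6,S) → sL=18/109, sR=18/85, mL=18/109, mR=-18/85
obs B: pose=(-4,8,W) → sL=45/157, sR=45/233, mL=45/157, mR=-45/233
sensor matrix S = [[18/109, 18/85], [45/157, 45/233]]; det S = -1952424/67784593
solve [mL_A; mL_B] = S·[w00; w01] and [mR_A; mR_B] = S·[w10; w11]:
  w00 = 1, w01 = 0, w10 = 0, w11 = -1

1 0 0 -1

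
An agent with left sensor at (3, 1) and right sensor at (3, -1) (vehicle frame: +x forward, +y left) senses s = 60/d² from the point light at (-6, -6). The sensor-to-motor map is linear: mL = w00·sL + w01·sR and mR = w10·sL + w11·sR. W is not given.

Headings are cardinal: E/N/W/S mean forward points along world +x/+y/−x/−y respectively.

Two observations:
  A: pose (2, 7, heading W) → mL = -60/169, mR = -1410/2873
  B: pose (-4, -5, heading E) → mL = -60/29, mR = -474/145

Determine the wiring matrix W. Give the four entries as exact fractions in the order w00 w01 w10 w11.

-1 0 -1 -1/2

obs A: pose=(2,7,W) → sL=60/169, sR=60/221, mL=-60/169, mR=-1410/2873
obs B: pose=(-4,-5,E) → sL=60/29, sR=12/5, mL=-60/29, mR=-474/145
sensor matrix S = [[60/169, 60/221], [60/29, 12/5]]; det S = 24192/83317
solve [mL_A; mL_B] = S·[w00; w01] and [mR_A; mR_B] = S·[w10; w11]:
  w00 = -1, w01 = 0, w10 = -1, w11 = -1/2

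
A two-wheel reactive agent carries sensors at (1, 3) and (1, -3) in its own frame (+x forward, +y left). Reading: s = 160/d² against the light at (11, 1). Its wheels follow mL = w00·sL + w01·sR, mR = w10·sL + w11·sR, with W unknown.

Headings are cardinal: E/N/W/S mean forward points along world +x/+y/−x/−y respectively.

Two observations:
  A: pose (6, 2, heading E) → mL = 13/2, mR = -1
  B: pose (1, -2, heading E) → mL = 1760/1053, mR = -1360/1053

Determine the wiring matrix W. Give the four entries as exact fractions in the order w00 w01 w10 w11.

obs A: pose=(6,2,E) → sL=5, sR=8, mL=13/2, mR=-1
obs B: pose=(1,-2,E) → sL=160/81, sR=160/117, mL=1760/1053, mR=-1360/1053
sensor matrix S = [[5, 8], [160/81, 160/117]]; det S = -9440/1053
solve [mL_A; mL_B] = S·[w00; w01] and [mR_A; mR_B] = S·[w10; w11]:
  w00 = 1/2, w01 = 1/2, w10 = -1, w11 = 1/2

1/2 1/2 -1 1/2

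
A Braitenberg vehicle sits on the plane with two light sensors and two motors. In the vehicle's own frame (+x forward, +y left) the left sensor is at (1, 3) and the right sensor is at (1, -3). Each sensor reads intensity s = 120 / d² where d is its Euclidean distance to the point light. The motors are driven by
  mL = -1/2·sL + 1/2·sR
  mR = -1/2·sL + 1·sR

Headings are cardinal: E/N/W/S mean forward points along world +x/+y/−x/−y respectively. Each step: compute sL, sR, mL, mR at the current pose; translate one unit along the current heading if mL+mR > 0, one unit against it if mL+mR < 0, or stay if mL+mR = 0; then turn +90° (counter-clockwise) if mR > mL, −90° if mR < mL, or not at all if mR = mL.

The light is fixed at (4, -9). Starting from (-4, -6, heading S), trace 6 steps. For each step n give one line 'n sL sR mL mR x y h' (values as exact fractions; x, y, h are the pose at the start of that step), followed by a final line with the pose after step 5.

n=0: pose=(-4,-6,S); sL=120/29, sR=24/25; mL=-1152/725, mR=-804/725; mL+mR=-1956/725 → advance -1; mR−mL=12/25 → turn +1·90°
n=1: pose=(-4,-5,E); sL=60/49, sR=12/5; mL=144/245, mR=438/245; mL+mR=582/245 → advance +1; mR−mL=6/5 → turn +1·90°
n=2: pose=(-3,-5,N); sL=24/25, sR=120/41; mL=1008/1025, mR=2508/1025; mL+mR=3516/1025 → advance +1; mR−mL=60/41 → turn +1·90°
n=3: pose=(-3,-4,W); sL=30/17, sR=15/16; mL=-225/544, mR=15/272; mL+mR=-195/544 → advance -1; mR−mL=15/32 → turn +1·90°
n=4: pose=(-2,-4,S); sL=24/5, sR=120/97; mL=-864/485, mR=-564/485; mL+mR=-1428/485 → advance -1; mR−mL=60/97 → turn +1·90°
n=5: pose=(-2,-3,E); sL=60/53, sR=60/17; mL=1080/901, mR=2670/901; mL+mR=3750/901 → advance +1; mR−mL=30/17 → turn +1·90°

0 120/29 24/25 -1152/725 -804/725 -4 -6 S
1 60/49 12/5 144/245 438/245 -4 -5 E
2 24/25 120/41 1008/1025 2508/1025 -3 -5 N
3 30/17 15/16 -225/544 15/272 -3 -4 W
4 24/5 120/97 -864/485 -564/485 -2 -4 S
5 60/53 60/17 1080/901 2670/901 -2 -3 E
final -1 -3 N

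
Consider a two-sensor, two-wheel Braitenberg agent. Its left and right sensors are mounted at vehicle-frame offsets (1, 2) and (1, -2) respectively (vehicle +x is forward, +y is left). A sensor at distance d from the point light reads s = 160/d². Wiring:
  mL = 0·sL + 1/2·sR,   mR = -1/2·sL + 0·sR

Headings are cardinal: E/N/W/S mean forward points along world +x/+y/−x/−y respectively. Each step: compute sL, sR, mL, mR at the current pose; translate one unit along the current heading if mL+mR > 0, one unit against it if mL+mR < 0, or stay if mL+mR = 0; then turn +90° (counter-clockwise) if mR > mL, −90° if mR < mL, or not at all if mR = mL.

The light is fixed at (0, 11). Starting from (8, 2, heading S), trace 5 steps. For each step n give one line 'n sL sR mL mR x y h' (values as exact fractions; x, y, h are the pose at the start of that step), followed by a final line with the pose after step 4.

n=0: pose=(8,2,S); sL=4/5, sR=20/17; mL=10/17, mR=-2/5; mL+mR=16/85 → advance +1; mR−mL=-84/85 → turn -1·90°
n=1: pose=(8,1,W); sL=160/193, sR=160/113; mL=80/113, mR=-80/193; mL+mR=6400/21809 → advance +1; mR−mL=-24480/21809 → turn -1·90°
n=2: pose=(7,1,N); sL=80/53, sR=80/81; mL=40/81, mR=-40/53; mL+mR=-1120/4293 → advance -1; mR−mL=-5360/4293 → turn -1·90°
n=3: pose=(7,0,E); sL=32/29, sR=160/233; mL=80/233, mR=-16/29; mL+mR=-1408/6757 → advance -1; mR−mL=-6048/6757 → turn -1·90°
n=4: pose=(6,0,S); sL=10/13, sR=1; mL=1/2, mR=-5/13; mL+mR=3/26 → advance +1; mR−mL=-23/26 → turn -1·90°

0 4/5 20/17 10/17 -2/5 8 2 S
1 160/193 160/113 80/113 -80/193 8 1 W
2 80/53 80/81 40/81 -40/53 7 1 N
3 32/29 160/233 80/233 -16/29 7 0 E
4 10/13 1 1/2 -5/13 6 0 S
final 6 -1 W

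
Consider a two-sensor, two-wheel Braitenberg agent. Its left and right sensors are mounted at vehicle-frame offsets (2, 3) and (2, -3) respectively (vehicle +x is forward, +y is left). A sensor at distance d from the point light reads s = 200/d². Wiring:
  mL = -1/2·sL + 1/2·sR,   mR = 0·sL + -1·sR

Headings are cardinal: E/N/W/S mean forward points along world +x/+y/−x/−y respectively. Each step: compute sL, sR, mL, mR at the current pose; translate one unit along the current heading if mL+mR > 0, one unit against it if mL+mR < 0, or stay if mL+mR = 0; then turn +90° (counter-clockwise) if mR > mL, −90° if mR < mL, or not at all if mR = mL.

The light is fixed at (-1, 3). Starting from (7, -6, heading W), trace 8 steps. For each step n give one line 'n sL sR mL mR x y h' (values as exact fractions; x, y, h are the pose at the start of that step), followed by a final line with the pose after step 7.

0 10/9 25/9 5/6 -25/9 7 -6 W
1 40/17 200/193 -2160/3281 -200/193 8 -6 N
2 20/17 20/29 -120/493 -20/29 8 -7 E
3 40/53 200/169 1920/8957 -200/169 7 -7 S
4 10/9 25/9 5/6 -25/9 7 -6 W
5 40/17 200/193 -2160/3281 -200/193 8 -6 N
6 20/17 20/29 -120/493 -20/29 8 -7 E
7 40/53 200/169 1920/8957 -200/169 7 -7 S
final 7 -6 W

n=0: pose=(7,-6,W); sL=10/9, sR=25/9; mL=5/6, mR=-25/9; mL+mR=-35/18 → advance -1; mR−mL=-65/18 → turn -1·90°
n=1: pose=(8,-6,N); sL=40/17, sR=200/193; mL=-2160/3281, mR=-200/193; mL+mR=-5560/3281 → advance -1; mR−mL=-1240/3281 → turn -1·90°
n=2: pose=(8,-7,E); sL=20/17, sR=20/29; mL=-120/493, mR=-20/29; mL+mR=-460/493 → advance -1; mR−mL=-220/493 → turn -1·90°
n=3: pose=(7,-7,S); sL=40/53, sR=200/169; mL=1920/8957, mR=-200/169; mL+mR=-8680/8957 → advance -1; mR−mL=-12520/8957 → turn -1·90°
n=4: pose=(7,-6,W); sL=10/9, sR=25/9; mL=5/6, mR=-25/9; mL+mR=-35/18 → advance -1; mR−mL=-65/18 → turn -1·90°
n=5: pose=(8,-6,N); sL=40/17, sR=200/193; mL=-2160/3281, mR=-200/193; mL+mR=-5560/3281 → advance -1; mR−mL=-1240/3281 → turn -1·90°
n=6: pose=(8,-7,E); sL=20/17, sR=20/29; mL=-120/493, mR=-20/29; mL+mR=-460/493 → advance -1; mR−mL=-220/493 → turn -1·90°
n=7: pose=(7,-7,S); sL=40/53, sR=200/169; mL=1920/8957, mR=-200/169; mL+mR=-8680/8957 → advance -1; mR−mL=-12520/8957 → turn -1·90°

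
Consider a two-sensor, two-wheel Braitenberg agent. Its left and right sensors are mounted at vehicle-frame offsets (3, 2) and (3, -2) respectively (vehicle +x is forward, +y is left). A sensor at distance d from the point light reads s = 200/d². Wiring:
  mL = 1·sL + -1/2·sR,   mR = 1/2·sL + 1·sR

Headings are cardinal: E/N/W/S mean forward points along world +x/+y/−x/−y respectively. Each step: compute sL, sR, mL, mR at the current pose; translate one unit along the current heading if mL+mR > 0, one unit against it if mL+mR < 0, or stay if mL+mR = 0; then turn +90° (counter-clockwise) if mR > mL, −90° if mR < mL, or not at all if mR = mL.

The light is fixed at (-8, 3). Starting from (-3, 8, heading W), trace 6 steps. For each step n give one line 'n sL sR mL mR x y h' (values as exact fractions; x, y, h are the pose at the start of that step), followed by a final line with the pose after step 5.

n=0: pose=(-3,8,W); sL=200/13, sR=200/53; mL=9300/689, mR=7900/689; mL+mR=17200/689 → advance +1; mR−mL=-1400/689 → turn -1·90°
n=1: pose=(-4,8,N); sL=50/17, sR=2; mL=33/17, mR=59/17; mL+mR=92/17 → advance +1; mR−mL=26/17 → turn +1·90°
n=2: pose=(-4,9,W); sL=200/17, sR=40/13; mL=2260/221, mR=1980/221; mL+mR=4240/221 → advance +1; mR−mL=-280/221 → turn -1·90°
n=3: pose=(-5,9,N); sL=100/41, sR=100/53; mL=3250/2173, mR=6750/2173; mL+mR=10000/2173 → advance +1; mR−mL=3500/2173 → turn +1·90°
n=4: pose=(-5,10,W); sL=8, sR=200/81; mL=548/81, mR=524/81; mL+mR=1072/81 → advance +1; mR−mL=-8/27 → turn -1·90°
n=5: pose=(-6,10,N); sL=2, sR=50/29; mL=33/29, mR=79/29; mL+mR=112/29 → advance +1; mR−mL=46/29 → turn +1·90°

0 200/13 200/53 9300/689 7900/689 -3 8 W
1 50/17 2 33/17 59/17 -4 8 N
2 200/17 40/13 2260/221 1980/221 -4 9 W
3 100/41 100/53 3250/2173 6750/2173 -5 9 N
4 8 200/81 548/81 524/81 -5 10 W
5 2 50/29 33/29 79/29 -6 10 N
final -6 11 W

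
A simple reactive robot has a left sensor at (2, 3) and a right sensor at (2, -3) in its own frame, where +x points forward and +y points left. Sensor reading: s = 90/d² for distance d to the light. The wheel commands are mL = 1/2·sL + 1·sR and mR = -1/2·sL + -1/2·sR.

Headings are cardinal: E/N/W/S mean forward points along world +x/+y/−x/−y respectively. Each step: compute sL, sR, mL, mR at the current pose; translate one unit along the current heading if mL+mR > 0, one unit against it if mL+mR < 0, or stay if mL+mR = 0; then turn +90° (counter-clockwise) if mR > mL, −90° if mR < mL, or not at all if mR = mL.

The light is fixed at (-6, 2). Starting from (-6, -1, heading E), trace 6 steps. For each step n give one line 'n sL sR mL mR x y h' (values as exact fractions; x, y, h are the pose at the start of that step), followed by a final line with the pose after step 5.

0 45/2 9/4 27/2 -99/8 -6 -1 E
1 90/41 90/29 4995/1189 -3150/1189 -5 -1 S
2 9/5 45 459/10 -117/5 -5 -2 W
3 90/13 90/13 135/13 -90/13 -6 -2 N
4 45/2 9/4 27/2 -99/8 -6 -1 E
5 90/41 90/29 4995/1189 -3150/1189 -5 -1 S
final -5 -2 W

n=0: pose=(-6,-1,E); sL=45/2, sR=9/4; mL=27/2, mR=-99/8; mL+mR=9/8 → advance +1; mR−mL=-207/8 → turn -1·90°
n=1: pose=(-5,-1,S); sL=90/41, sR=90/29; mL=4995/1189, mR=-3150/1189; mL+mR=45/29 → advance +1; mR−mL=-8145/1189 → turn -1·90°
n=2: pose=(-5,-2,W); sL=9/5, sR=45; mL=459/10, mR=-117/5; mL+mR=45/2 → advance +1; mR−mL=-693/10 → turn -1·90°
n=3: pose=(-6,-2,N); sL=90/13, sR=90/13; mL=135/13, mR=-90/13; mL+mR=45/13 → advance +1; mR−mL=-225/13 → turn -1·90°
n=4: pose=(-6,-1,E); sL=45/2, sR=9/4; mL=27/2, mR=-99/8; mL+mR=9/8 → advance +1; mR−mL=-207/8 → turn -1·90°
n=5: pose=(-5,-1,S); sL=90/41, sR=90/29; mL=4995/1189, mR=-3150/1189; mL+mR=45/29 → advance +1; mR−mL=-8145/1189 → turn -1·90°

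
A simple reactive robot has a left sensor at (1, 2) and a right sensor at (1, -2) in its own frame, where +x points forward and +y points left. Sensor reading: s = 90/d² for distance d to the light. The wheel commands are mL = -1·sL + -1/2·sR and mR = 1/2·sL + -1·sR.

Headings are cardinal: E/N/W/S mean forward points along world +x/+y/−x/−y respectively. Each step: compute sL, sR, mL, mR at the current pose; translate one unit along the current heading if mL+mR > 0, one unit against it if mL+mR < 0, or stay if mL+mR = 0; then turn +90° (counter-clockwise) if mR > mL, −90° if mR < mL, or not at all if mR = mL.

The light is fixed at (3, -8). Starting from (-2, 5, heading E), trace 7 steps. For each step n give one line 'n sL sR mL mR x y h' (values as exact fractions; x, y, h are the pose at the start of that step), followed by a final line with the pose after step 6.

n=0: pose=(-2,5,E); sL=90/241, sR=90/137; mL=-23175/33017, mR=-15525/33017; mL+mR=-38700/33017 → advance -1; mR−mL=7650/33017 → turn +1·90°
n=1: pose=(-3,5,N); sL=9/26, sR=45/106; mL=-1539/2756, mR=-693/2756; mL+mR=-558/689 → advance -1; mR−mL=423/1378 → turn +1·90°
n=2: pose=(-3,4,W); sL=90/149, sR=18/49; mL=-5751/7301, mR=-477/7301; mL+mR=-6228/7301 → advance -1; mR−mL=5274/7301 → turn +1·90°
n=3: pose=(-2,4,S); sL=9/13, sR=9/17; mL=-423/442, mR=-81/442; mL+mR=-252/221 → advance -1; mR−mL=171/221 → turn +1·90°
n=4: pose=(-2,5,E); sL=90/241, sR=90/137; mL=-23175/33017, mR=-15525/33017; mL+mR=-38700/33017 → advance -1; mR−mL=7650/33017 → turn +1·90°
n=5: pose=(-3,5,N); sL=9/26, sR=45/106; mL=-1539/2756, mR=-693/2756; mL+mR=-558/689 → advance -1; mR−mL=423/1378 → turn +1·90°
n=6: pose=(-3,4,W); sL=90/149, sR=18/49; mL=-5751/7301, mR=-477/7301; mL+mR=-6228/7301 → advance -1; mR−mL=5274/7301 → turn +1·90°

0 90/241 90/137 -23175/33017 -15525/33017 -2 5 E
1 9/26 45/106 -1539/2756 -693/2756 -3 5 N
2 90/149 18/49 -5751/7301 -477/7301 -3 4 W
3 9/13 9/17 -423/442 -81/442 -2 4 S
4 90/241 90/137 -23175/33017 -15525/33017 -2 5 E
5 9/26 45/106 -1539/2756 -693/2756 -3 5 N
6 90/149 18/49 -5751/7301 -477/7301 -3 4 W
final -2 4 S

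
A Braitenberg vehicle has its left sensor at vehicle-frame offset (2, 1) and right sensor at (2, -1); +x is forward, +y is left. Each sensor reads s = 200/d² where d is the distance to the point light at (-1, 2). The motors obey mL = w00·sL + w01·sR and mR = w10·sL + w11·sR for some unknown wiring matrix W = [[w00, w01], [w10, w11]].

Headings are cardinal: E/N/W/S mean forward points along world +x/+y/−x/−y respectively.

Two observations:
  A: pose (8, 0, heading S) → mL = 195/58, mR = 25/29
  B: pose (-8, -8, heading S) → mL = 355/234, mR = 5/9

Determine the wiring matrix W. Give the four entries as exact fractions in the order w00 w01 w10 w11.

1/2 1 1/2 0

obs A: pose=(8,0,S) → sL=50/29, sR=5/2, mL=195/58, mR=25/29
obs B: pose=(-8,-8,S) → sL=10/9, sR=25/26, mL=355/234, mR=5/9
sensor matrix S = [[50/29, 5/2], [10/9, 25/26]]; det S = -3800/3393
solve [mL_A; mL_B] = S·[w00; w01] and [mR_A; mR_B] = S·[w10; w11]:
  w00 = 1/2, w01 = 1, w10 = 1/2, w11 = 0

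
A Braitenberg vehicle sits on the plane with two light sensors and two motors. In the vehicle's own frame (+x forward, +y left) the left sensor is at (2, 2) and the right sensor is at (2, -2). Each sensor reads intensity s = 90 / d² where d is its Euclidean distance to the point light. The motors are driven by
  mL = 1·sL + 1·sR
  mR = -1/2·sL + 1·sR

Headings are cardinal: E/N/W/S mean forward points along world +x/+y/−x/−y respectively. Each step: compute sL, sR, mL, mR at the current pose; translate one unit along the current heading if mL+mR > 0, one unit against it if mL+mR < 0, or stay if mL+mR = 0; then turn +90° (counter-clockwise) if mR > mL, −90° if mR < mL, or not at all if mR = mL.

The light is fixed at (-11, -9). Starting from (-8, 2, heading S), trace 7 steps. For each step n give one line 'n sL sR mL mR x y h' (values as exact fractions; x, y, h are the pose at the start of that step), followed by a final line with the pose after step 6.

0 45/53 45/41 4230/2173 2925/4346 -8 2 S
1 18/13 18/29 756/377 -27/377 -8 1 W
2 5/8 9/16 19/16 1/4 -9 1 N
3 18/37 90/97 5076/3589 2457/3589 -9 2 E
4 45/53 45/41 4230/2173 2925/4346 -8 2 S
5 18/13 18/29 756/377 -27/377 -8 1 W
6 5/8 9/16 19/16 1/4 -9 1 N
final -9 2 E

n=0: pose=(-8,2,S); sL=45/53, sR=45/41; mL=4230/2173, mR=2925/4346; mL+mR=11385/4346 → advance +1; mR−mL=-135/106 → turn -1·90°
n=1: pose=(-8,1,W); sL=18/13, sR=18/29; mL=756/377, mR=-27/377; mL+mR=729/377 → advance +1; mR−mL=-27/13 → turn -1·90°
n=2: pose=(-9,1,N); sL=5/8, sR=9/16; mL=19/16, mR=1/4; mL+mR=23/16 → advance +1; mR−mL=-15/16 → turn -1·90°
n=3: pose=(-9,2,E); sL=18/37, sR=90/97; mL=5076/3589, mR=2457/3589; mL+mR=7533/3589 → advance +1; mR−mL=-27/37 → turn -1·90°
n=4: pose=(-8,2,S); sL=45/53, sR=45/41; mL=4230/2173, mR=2925/4346; mL+mR=11385/4346 → advance +1; mR−mL=-135/106 → turn -1·90°
n=5: pose=(-8,1,W); sL=18/13, sR=18/29; mL=756/377, mR=-27/377; mL+mR=729/377 → advance +1; mR−mL=-27/13 → turn -1·90°
n=6: pose=(-9,1,N); sL=5/8, sR=9/16; mL=19/16, mR=1/4; mL+mR=23/16 → advance +1; mR−mL=-15/16 → turn -1·90°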